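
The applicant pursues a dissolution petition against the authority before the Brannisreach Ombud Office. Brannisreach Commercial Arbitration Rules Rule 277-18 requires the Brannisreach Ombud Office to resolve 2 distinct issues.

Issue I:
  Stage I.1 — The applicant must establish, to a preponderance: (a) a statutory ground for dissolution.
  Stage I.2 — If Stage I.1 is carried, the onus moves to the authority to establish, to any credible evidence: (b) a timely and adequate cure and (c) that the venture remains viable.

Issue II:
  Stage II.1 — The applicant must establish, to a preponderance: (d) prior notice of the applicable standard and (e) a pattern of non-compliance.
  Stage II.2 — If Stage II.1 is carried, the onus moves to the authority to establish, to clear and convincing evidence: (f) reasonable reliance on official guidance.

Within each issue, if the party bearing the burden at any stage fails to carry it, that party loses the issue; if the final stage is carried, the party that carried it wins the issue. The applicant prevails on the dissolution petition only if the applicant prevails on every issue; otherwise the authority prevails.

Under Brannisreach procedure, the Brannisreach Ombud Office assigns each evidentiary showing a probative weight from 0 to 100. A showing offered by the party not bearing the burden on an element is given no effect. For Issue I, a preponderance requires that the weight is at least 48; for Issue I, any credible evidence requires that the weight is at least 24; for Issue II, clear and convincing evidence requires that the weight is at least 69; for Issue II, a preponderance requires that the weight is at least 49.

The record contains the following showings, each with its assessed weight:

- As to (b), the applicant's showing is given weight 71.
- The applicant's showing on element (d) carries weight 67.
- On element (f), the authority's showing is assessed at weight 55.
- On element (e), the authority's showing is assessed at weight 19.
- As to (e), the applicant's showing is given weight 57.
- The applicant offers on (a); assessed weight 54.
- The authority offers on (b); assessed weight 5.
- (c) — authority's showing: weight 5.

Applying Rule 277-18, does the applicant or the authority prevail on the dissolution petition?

— Issue I —
Stage I.1 (applicant, a preponderance, weight is at least 48): (a) 54 ≥ 48 — meets.
  All elements met. The burden passes to the authority.
Stage I.2 (authority, any credible evidence, weight is at least 24): (b) 5 (applicant's 71 disregarded) < 24 — fails; (c) 5 < 24 — fails.
  The authority does not carry Stage I.2.
So the applicant prevails on this issue.
— Issue II —
Stage II.1 (applicant, a preponderance, weight is at least 49): (d) 67 ≥ 49 — meets; (e) 57 (authority's 19 disregarded) ≥ 49 — meets.
  Stage II.1 is satisfied; the onus moves to the authority.
Stage II.2 (authority, clear and convincing evidence, weight is at least 69): (f) 55 < 69 — fails.
  Stage II.2 not carried; the authority fails its burden.
The analysis ends at Stage II.2; the applicant prevails on this issue.
Per-issue: Issue I → applicant; Issue II → applicant. The applicant must prevail on every issue; overall, the applicant prevails.

applicant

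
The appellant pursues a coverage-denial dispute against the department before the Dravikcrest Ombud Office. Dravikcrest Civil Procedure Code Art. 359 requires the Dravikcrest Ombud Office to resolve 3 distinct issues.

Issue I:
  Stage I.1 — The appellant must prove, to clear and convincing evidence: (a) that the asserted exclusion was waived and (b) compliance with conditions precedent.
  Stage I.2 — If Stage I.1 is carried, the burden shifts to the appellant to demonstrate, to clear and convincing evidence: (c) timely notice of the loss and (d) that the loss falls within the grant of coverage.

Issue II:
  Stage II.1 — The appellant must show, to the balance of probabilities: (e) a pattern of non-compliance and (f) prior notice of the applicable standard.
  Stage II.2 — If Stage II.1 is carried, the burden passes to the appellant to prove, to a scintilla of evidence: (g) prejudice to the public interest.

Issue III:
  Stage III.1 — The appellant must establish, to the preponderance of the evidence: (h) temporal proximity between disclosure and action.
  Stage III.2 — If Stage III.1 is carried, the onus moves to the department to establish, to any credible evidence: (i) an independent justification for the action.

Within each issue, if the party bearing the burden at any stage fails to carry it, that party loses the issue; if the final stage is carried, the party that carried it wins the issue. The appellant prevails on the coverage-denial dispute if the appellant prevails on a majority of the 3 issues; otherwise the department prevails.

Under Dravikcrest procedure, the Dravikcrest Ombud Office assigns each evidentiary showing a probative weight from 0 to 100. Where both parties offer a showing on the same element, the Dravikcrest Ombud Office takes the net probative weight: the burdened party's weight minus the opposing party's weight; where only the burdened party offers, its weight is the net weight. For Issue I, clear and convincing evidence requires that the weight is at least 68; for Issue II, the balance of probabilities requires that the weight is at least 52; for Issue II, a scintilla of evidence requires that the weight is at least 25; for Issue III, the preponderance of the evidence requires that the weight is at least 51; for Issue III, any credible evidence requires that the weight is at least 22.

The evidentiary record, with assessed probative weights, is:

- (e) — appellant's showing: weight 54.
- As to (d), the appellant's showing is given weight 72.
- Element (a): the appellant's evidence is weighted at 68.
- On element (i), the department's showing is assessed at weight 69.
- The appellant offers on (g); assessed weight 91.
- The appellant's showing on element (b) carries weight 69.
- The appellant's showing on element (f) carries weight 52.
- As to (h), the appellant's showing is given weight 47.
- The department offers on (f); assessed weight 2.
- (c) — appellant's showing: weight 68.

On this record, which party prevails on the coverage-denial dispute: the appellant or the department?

— Issue I —
Stage I.1 (appellant, clear and convincing evidence, weight is at least 68): (a) 68 ≥ 68 — meets; (b) 69 ≥ 68 — meets.
  Stage I.1 is satisfied; the appellant continues to bear the burden.
Stage I.2 (appellant, clear and convincing evidence, weight is at least 68): (c) 68 ≥ 68 — meets; (d) 72 ≥ 68 — meets.
  The appellant carries the last stage.
All stages carried — the appellant prevails on this issue.
— Issue II —
Stage II.1 (appellant, the balance of probabilities, weight is at least 52): (e) 54 ≥ 52 — meets; (f) net 52−2=50 < 52 — fails.
  Not every element is met, so the appellant fails to carry Stage II.1.
So the department prevails on this issue.
— Issue III —
Stage III.1 — burden on appellant; standard: the preponderance of the evidence (weight is at least 51).
    (h): 47 < 51 [not met]
  The appellant does not carry Stage III.1.
The department prevails on this issue.
Per-issue: Issue I → appellant; Issue II → department; Issue III → department. The appellant must prevail on a majority of issues; overall, the department prevails.

department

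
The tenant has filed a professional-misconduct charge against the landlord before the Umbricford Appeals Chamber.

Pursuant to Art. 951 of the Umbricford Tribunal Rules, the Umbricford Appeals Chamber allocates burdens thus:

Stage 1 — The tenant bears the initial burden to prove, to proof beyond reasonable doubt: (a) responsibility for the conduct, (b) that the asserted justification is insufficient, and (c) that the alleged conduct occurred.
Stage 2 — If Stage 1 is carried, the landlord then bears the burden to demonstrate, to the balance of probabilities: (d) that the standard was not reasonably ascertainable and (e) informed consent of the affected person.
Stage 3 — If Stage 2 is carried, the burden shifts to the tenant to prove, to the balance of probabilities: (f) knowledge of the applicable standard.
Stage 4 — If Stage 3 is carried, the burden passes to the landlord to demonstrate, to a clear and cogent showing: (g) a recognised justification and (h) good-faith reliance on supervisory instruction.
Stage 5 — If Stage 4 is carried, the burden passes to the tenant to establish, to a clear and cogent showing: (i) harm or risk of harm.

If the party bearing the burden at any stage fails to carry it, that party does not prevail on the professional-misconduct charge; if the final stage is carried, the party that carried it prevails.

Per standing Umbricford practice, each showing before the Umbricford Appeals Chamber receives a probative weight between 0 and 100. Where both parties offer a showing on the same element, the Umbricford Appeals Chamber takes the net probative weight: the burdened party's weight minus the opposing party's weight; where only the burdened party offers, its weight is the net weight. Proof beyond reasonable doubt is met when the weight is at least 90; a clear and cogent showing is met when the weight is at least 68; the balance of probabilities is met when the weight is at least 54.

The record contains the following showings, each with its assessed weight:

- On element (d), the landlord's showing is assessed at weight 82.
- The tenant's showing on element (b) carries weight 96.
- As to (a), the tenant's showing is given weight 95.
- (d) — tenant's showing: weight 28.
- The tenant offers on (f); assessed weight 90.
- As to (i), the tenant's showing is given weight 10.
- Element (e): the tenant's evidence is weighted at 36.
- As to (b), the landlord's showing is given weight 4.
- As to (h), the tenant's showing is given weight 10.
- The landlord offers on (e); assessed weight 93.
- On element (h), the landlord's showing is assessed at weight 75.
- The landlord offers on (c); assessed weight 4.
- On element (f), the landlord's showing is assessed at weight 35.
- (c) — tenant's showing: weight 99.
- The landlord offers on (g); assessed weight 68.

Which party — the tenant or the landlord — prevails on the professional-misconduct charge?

tenant

Stage 1 (tenant, proof beyond reasonable doubt, weight is at least 90): (a) 95 ≥ 90 — meets; (b) net 96−4=92 ≥ 90 — meets; (c) net 99−4=95 ≥ 90 — meets.
  Stage 1 is satisfied; the onus moves to the landlord.
Stage 2 (landlord, the balance of probabilities, weight is at least 54): (d) net 82−28=54 ≥ 54 — meets; (e) net 93−36=57 ≥ 54 — meets.
  Stage 2 is satisfied; the onus moves to the tenant.
Stage 3 (tenant, the balance of probabilities, weight is at least 54): (f) net 90−35=55 ≥ 54 — meets.
  All elements met. The burden passes to the landlord.
Stage 4 (landlord, a clear and cogent showing, weight is at least 68): (g) 68 ≥ 68 — meets; (h) net 75−10=65 < 68 — fails.
  The landlord does not carry Stage 4.
The tenant prevails.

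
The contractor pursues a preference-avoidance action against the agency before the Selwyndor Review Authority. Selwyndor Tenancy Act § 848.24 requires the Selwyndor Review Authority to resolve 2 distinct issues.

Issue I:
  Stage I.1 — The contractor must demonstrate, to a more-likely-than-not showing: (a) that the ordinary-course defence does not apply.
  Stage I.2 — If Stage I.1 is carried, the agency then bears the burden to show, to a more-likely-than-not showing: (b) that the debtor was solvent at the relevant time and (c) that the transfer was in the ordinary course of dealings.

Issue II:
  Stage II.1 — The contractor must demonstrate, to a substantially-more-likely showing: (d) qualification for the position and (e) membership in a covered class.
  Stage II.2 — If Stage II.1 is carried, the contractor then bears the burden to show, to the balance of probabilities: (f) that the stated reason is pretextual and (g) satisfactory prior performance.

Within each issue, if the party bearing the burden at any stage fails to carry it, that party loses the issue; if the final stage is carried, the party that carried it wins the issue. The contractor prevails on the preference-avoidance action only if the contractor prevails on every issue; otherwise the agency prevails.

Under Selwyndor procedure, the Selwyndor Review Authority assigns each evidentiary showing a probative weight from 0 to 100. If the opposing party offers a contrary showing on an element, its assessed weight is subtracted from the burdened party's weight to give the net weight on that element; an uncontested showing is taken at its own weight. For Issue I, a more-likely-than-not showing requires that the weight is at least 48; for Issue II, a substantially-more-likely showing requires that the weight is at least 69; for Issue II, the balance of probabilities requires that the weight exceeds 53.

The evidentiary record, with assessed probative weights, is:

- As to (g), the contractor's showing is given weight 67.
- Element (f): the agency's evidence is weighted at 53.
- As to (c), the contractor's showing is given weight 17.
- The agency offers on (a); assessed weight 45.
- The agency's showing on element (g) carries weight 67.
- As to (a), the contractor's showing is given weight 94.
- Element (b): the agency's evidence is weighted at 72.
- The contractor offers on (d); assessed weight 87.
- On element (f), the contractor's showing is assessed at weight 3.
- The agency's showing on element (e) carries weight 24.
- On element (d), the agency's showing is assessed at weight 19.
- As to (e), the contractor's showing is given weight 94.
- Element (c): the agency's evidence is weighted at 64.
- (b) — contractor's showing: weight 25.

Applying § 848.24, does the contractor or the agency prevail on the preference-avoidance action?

— Issue I —
At Stage I.1 the contractor must meet a more-likely-than-not showing (weight is at least 48): on (a) the weight is 94 less the opposing 45 gives net 49, ≥ 48, so (a) meets the standard.
  All elements met. The burden passes to the agency.
At Stage I.2 the agency must meet a more-likely-than-not showing (weight is at least 48): on (b) the weight is 72 less the opposing 25 gives net 47, < 48, so (b) does not meet the standard; on (c) the weight is 64 less the opposing 17 gives net 47, < 48, so (c) does not meet the standard.
  Stage I.2 not carried; the agency fails its burden.
The analysis ends at Stage I.2; the contractor prevails on this issue.
— Issue II —
Stage II.1 — burden on contractor; standard: a substantially-more-likely showing (weight is at least 69).
    (d): 87 − 19 = 68 < 69 [not met]
    (e): 94 − 24 = 70 ≥ 69 [met]
  Stage II.1 not carried; the contractor fails its burden.
So the agency prevails on this issue.
Per-issue: Issue I → contractor; Issue II → agency. The contractor must prevail on every issue; overall, the agency prevails.

agency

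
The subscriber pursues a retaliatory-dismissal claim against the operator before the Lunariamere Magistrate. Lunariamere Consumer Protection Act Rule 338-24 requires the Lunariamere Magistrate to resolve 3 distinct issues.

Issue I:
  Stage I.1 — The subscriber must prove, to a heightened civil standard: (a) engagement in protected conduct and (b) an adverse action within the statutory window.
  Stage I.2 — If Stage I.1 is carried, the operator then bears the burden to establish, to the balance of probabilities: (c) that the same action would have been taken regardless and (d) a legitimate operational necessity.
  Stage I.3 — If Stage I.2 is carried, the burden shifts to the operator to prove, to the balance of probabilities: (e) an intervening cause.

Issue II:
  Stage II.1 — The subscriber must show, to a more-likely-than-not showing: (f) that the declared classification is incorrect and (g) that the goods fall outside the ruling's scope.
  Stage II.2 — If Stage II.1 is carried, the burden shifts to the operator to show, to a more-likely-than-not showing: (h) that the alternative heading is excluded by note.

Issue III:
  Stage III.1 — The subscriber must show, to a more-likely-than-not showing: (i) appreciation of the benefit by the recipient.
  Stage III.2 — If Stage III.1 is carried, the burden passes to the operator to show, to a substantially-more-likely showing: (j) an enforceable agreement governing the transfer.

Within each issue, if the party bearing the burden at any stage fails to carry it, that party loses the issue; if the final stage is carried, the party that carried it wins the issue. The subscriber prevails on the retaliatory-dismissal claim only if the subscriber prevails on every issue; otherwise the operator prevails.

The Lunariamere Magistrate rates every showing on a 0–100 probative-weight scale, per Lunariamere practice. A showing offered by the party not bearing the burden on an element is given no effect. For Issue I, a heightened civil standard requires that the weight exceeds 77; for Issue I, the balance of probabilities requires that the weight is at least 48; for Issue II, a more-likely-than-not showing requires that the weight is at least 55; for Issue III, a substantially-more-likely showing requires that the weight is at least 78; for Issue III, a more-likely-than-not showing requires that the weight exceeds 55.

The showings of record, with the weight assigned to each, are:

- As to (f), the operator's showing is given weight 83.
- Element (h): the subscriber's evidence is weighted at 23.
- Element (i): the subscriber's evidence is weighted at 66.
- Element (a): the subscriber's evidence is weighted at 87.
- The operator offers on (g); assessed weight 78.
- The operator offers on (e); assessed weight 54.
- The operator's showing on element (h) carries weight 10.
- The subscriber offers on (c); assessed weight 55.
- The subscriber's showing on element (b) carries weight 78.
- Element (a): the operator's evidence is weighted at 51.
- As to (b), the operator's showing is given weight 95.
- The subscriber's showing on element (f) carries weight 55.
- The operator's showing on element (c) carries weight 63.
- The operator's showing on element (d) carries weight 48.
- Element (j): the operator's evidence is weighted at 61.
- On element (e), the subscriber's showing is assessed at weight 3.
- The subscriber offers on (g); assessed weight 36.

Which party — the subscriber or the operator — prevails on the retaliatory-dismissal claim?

— Issue I —
At Stage I.1 the subscriber must meet a heightened civil standard (weight exceeds 77): on (a) the weight is 87 (the operator's 51 is given no effect), > 77, so (a) meets the standard; on (b) the weight is 78 (the operator's 95 is given no effect), > 77, so (b) meets the standard.
  The subscriber carries Stage I.1; the operator now bears the burden.
At Stage I.2 the operator must meet the balance of probabilities (weight is at least 48): on (c) the weight is 63 (the subscriber's 55 is given no effect), which does reach 48, so (c) meets the standard; on (d) the weight is 48, which does reach 48, so (d) meets the standard.
  Stage I.2 carried; the burden remains with the operator.
At Stage I.3 the operator must meet the balance of probabilities (weight is at least 48): on (e) the weight is 54 (the subscriber's 3 is given no effect), which does reach 48, so (e) meets the standard.
  The operator carries the last stage.
Every stage carried; the operator prevails on this issue.
— Issue II —
Stage II.1 (subscriber, a more-likely-than-not showing, weight is at least 55): (f) 55 (operator's 83 disregarded) ≥ 55 — meets; (g) 36 (operator's 78 disregarded) < 55 — fails.
  Not every element is met, so the subscriber fails to carry Stage II.1.
The operator prevails on this issue.
— Issue III —
Stage III.1 (subscriber, a more-likely-than-not showing, weight exceeds 55): (i) 66 > 55 — meets.
  Stage III.1 is satisfied; the onus moves to the operator.
Stage III.2 (operator, a substantially-more-likely showing, weight is at least 78): (j) 61 < 78 — fails.
  The operator does not carry Stage III.2.
The analysis ends at Stage III.2; the subscriber prevails on this issue.
Per-issue: Issue I → operator; Issue II → operator; Issue III → subscriber. The subscriber must prevail on every issue; overall, the operator prevails.

operator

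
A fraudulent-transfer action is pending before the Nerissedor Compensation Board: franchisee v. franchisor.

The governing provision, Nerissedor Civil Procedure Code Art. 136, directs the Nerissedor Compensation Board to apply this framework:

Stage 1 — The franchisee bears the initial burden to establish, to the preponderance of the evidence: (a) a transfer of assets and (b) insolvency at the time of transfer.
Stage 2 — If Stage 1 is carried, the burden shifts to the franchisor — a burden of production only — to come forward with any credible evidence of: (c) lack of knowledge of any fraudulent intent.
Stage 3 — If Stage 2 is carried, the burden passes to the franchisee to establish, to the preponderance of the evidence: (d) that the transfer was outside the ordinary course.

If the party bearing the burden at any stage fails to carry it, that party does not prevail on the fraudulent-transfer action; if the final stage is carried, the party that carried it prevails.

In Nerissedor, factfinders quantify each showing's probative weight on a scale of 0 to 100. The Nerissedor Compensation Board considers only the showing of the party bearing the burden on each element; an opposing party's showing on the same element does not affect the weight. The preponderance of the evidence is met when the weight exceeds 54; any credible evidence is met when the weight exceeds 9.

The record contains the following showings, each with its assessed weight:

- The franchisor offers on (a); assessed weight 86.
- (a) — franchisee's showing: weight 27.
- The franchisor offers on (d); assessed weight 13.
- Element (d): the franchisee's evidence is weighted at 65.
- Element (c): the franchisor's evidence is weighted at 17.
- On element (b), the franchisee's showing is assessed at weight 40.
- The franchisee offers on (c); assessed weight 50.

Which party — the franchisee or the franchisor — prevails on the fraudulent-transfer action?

franchisor

At Stage 1 the franchisee must meet the preponderance of the evidence (weight exceeds 54): on (a) the weight is 27 (the franchisor's 86 is given no effect), ≤ 54, so (a) does not meet the standard; on (b) the weight is 40, which does not exceed 54, so (b) does not meet the standard.
  The franchisee does not carry Stage 1.
The analysis ends at Stage 1; the franchisor prevails.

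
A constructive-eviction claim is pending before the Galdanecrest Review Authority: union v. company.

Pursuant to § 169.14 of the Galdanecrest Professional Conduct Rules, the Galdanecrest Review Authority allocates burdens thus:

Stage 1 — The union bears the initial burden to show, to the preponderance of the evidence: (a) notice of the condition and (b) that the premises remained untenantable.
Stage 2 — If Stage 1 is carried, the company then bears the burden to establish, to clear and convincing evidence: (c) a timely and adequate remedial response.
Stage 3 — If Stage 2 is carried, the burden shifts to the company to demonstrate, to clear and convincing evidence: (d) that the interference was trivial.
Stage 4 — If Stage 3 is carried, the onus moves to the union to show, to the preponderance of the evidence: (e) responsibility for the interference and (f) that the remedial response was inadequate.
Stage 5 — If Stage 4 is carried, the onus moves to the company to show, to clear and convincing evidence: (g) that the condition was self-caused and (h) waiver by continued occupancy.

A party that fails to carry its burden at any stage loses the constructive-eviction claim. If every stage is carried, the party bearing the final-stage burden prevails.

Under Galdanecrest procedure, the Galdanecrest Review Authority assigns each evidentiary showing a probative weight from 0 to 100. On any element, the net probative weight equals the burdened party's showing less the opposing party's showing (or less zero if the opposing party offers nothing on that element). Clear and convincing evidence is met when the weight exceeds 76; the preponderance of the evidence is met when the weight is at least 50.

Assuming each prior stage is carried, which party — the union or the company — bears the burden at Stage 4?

Stage 4's rule assigns the burden to the union (to the preponderance of the evidence).

union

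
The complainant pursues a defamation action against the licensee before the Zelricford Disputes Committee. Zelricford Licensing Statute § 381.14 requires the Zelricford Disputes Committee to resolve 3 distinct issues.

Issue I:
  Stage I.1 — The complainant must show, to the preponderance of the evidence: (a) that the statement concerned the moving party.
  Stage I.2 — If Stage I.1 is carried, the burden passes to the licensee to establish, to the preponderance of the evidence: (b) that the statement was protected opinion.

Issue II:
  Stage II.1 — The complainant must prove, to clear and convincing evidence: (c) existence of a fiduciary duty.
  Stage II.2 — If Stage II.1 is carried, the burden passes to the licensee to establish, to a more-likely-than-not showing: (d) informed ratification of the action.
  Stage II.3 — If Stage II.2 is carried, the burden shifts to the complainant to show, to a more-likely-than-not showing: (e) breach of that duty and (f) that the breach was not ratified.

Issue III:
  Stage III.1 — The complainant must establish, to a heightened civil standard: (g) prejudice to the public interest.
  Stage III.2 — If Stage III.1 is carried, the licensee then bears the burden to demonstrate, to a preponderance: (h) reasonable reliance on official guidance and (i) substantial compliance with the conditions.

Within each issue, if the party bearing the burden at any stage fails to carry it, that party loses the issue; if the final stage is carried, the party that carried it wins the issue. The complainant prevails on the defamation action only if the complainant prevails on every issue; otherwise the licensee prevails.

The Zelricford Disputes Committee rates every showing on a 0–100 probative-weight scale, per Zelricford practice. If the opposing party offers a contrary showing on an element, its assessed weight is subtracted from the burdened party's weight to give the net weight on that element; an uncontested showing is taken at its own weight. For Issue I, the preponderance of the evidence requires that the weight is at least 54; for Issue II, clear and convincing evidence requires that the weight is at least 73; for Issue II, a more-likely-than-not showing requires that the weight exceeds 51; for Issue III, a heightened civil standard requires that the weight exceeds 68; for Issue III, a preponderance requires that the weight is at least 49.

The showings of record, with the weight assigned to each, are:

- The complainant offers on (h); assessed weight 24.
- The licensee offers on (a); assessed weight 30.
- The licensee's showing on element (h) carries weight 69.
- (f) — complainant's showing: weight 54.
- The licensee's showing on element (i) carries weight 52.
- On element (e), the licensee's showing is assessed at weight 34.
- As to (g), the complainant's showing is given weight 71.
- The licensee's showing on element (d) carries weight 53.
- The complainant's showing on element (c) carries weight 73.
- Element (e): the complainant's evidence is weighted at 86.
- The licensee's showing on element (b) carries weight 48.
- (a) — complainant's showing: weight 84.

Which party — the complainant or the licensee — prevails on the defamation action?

— Issue I —
At Stage I.1 the complainant must meet the preponderance of the evidence (weight is at least 54): on (a) the weight is 84 less the opposing 30 gives net 54, which does reach 54, so (a) meets the standard.
  Stage I.1 is satisfied; the onus moves to the licensee.
At Stage I.2 the licensee must meet the preponderance of the evidence (weight is at least 54): on (b) the weight is 48, which does not reach 54, so (b) does not meet the standard.
  Stage I.2 not carried; the licensee fails its burden.
The complainant prevails on this issue.
— Issue II —
Stage II.1 — burden on complainant; standard: clear and convincing evidence (weight is at least 73).
    (c): 73 ≥ 73 [met]
  The complainant carries Stage II.1; the licensee now bears the burden.
Stage II.2 — burden on licensee; standard: a more-likely-than-not showing (weight exceeds 51).
    (d): 53 > 51 [met]
  The licensee carries Stage II.2; the complainant now bears the burden.
Stage II.3 — burden on complainant; standard: a more-likely-than-not showing (weight exceeds 51).
    (e): 86 − 34 = 52 > 51 [met]
    (f): 54 > 51 [met]
  Stage II.3 carried; the final stage is satisfied.
All stages carried — the complainant prevails on this issue.
— Issue III —
At Stage III.1 the complainant must meet a heightened civil standard (weight exceeds 68): on (g) the weight is 71, which does exceed 68, so (g) meets the standard.
  Stage III.1 is satisfied; the onus moves to the licensee.
At Stage III.2 the licensee must meet a preponderance (weight is at least 49): on (h) the weight is 69 less the opposing 24 gives net 45, which does not reach 49, so (h) does not meet the standard; on (i) the weight is 52, ≥ 49, so (i) meets the standard.
  Stage III.2 not carried; the licensee fails its burden.
The analysis ends at Stage III.2; the complainant prevails on this issue.
Per-issue: Issue I → complainant; Issue II → complainant; Issue III → complainant. The complainant must prevail on every issue; overall, the complainant prevails.

complainant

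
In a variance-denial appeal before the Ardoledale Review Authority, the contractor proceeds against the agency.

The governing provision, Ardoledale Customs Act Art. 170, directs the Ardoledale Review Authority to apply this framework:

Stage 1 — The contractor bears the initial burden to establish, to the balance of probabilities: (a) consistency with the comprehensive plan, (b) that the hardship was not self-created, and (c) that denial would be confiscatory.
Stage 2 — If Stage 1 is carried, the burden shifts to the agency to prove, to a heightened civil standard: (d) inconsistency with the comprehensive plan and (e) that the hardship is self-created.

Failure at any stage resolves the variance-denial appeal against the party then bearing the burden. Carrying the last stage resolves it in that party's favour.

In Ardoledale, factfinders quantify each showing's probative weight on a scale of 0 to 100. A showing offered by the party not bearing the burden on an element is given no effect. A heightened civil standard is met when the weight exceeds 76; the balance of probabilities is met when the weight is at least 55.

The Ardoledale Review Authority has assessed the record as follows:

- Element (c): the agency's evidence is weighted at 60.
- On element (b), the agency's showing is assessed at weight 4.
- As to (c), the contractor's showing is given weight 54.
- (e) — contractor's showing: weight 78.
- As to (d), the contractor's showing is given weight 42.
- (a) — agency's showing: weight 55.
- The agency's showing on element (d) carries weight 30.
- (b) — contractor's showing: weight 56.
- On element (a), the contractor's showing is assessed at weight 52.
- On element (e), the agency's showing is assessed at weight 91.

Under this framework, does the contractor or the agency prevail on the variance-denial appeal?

Stage 1 (contractor, the balance of probabilities, weight is at least 55): (a) 52 (agency's 55 disregarded) < 55 — fails; (b) 56 (agency's 4 disregarded) ≥ 55 — meets; (c) 54 (agency's 60 disregarded) < 55 — fails.
  Stage 1 not carried; the contractor fails its burden.
So the agency prevails.

agency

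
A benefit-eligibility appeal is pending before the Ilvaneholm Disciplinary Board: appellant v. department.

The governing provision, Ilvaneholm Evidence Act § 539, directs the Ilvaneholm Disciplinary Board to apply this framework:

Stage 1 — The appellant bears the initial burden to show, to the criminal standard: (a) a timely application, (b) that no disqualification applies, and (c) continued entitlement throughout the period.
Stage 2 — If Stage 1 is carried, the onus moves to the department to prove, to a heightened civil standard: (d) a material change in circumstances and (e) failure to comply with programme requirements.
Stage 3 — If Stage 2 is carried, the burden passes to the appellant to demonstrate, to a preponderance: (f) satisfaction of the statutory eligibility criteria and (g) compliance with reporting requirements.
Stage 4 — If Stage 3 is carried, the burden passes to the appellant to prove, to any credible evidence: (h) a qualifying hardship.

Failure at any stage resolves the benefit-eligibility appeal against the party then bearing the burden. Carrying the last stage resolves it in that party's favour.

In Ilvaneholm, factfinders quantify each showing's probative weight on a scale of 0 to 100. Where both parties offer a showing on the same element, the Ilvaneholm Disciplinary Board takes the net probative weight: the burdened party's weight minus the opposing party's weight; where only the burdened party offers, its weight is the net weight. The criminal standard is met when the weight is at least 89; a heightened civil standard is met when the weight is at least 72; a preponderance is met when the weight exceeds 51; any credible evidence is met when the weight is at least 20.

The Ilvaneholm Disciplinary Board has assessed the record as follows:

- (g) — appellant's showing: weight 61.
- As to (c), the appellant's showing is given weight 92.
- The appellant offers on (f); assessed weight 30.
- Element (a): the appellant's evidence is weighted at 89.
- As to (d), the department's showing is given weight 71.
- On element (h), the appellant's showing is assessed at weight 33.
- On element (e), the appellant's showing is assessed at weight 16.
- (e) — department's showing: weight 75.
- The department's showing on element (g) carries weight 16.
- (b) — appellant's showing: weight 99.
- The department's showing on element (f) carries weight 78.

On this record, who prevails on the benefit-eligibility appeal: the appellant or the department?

Stage 1 (appellant, the criminal standard, weight is at least 89): (a) 89 ≥ 89 — meets; (b) 99 ≥ 89 — meets; (c) 92 ≥ 89 — meets.
  Stage 1 is satisfied; the onus moves to the department.
Stage 2 (department, a heightened civil standard, weight is at least 72): (d) 71 < 72 — fails; (e) net 75−16=59 < 72 — fails.
  The department does not carry Stage 2.
The analysis ends at Stage 2; the appellant prevails.

appellant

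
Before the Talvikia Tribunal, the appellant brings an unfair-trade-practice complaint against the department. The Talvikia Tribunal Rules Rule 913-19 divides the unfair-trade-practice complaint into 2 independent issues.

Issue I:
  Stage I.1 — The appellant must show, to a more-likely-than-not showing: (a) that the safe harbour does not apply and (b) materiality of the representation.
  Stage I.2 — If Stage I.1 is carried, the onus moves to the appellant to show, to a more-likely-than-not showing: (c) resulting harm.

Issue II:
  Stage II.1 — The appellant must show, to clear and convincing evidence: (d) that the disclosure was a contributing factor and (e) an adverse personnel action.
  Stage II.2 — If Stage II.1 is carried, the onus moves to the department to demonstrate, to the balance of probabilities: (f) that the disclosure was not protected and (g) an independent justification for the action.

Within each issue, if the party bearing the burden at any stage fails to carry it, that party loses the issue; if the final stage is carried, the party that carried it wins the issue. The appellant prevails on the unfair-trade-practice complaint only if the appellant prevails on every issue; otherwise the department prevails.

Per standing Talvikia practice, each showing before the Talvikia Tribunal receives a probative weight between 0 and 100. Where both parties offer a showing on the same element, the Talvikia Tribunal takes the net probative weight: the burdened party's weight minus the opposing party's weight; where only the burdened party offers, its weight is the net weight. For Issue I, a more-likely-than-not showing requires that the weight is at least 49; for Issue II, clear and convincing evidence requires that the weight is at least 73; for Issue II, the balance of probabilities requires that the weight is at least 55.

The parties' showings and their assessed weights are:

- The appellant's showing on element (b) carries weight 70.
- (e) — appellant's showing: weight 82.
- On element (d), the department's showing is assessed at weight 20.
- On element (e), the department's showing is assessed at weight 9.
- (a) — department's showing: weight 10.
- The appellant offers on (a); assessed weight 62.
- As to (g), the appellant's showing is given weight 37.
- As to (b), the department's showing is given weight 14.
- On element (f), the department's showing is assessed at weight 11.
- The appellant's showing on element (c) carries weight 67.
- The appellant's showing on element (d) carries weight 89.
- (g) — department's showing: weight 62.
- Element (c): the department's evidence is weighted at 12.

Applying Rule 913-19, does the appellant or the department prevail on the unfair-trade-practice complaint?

— Issue I —
At Stage I.1 the appellant must meet a more-likely-than-not showing (weight is at least 49): on (a) the weight is 62 less the opposing 10 gives net 52, which does reach 49, so (a) meets the standard; on (b) the weight is 70 less the opposing 14 gives net 56, ≥ 49, so (b) meets the standard.
  Stage I.1 is satisfied; the appellant continues to bear the burden.
At Stage I.2 the appellant must meet a more-likely-than-not showing (weight is at least 49): on (c) the weight is 67 less the opposing 12 gives net 55, ≥ 49, so (c) meets the standard.
  All elements met at the final stage.
All stages carried — the appellant prevails on this issue.
— Issue II —
At Stage II.1 the appellant must meet clear and convincing evidence (weight is at least 73): on (d) the weight is 89 less the opposing 20 gives net 69, which does not reach 73, so (d) does not meet the standard; on (e) the weight is 82 less the opposing 9 gives net 73, ≥ 73, so (e) meets the standard.
  The appellant does not carry Stage II.1.
So the department prevails on this issue.
Per-issue: Issue I → appellant; Issue II → department. The appellant must prevail on every issue; overall, the department prevails.

department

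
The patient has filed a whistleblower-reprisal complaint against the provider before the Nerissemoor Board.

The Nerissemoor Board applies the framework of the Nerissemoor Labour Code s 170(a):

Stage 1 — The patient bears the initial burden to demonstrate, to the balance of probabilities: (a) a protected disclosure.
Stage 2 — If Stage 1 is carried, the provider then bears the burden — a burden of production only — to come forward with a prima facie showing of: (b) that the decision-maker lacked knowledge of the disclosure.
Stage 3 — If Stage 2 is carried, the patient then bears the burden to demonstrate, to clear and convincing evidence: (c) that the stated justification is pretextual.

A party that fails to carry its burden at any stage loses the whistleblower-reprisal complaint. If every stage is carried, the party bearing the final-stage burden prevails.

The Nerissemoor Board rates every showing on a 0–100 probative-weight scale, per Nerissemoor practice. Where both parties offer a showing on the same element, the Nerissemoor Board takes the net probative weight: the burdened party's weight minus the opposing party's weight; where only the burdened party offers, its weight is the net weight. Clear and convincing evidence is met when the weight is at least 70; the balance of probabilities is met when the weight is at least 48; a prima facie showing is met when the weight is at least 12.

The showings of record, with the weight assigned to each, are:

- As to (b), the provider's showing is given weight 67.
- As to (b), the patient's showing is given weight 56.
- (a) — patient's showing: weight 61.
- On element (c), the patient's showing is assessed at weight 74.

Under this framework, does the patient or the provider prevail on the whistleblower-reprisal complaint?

Stage 1 (patient, the balance of probabilities, weight is at least 48): (a) 61 ≥ 48 — meets.
  The patient carries Stage 1; the provider now bears the burden.
Stage 2 (provider, a prima facie showing, weight is at least 12): (b) net 67−56=11 < 12 — fails.
  Stage 2 not carried; the provider fails its burden.
The analysis ends at Stage 2; the patient prevails.

patient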